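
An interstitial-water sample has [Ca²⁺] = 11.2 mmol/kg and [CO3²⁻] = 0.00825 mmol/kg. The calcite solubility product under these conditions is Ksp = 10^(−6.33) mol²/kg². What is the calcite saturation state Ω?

Ω = 0.198

Ksp = 10^(−6.33) = 4.677×10^-7
Ω = [Ca²⁺][CO3²⁻]/Ksp = (11.2×10^-3)(0.00825×10^-3) / 4.677×10^-7 = 0.198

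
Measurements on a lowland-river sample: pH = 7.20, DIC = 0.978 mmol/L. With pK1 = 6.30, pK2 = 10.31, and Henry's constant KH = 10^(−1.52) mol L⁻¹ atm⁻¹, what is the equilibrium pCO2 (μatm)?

pCO2 = 3620 μatm

α₀ = 1 / (1 + K1/[H⁺] + K1K2/[H⁺]²) = 1 / (1 + 10^+0.90 + 10^-2.21)
   = 1 / (1 + 7.9433 + 0.0061660) = 1/8.9494 = 0.1117
[CO2*] = α₀ × DIC = 0.1117 × 0.978 = 0.1093 mmol/L
pCO2 = [CO2*]/KH = 1.093×10^-4 / 3.020×10^-2 = 3620 μatm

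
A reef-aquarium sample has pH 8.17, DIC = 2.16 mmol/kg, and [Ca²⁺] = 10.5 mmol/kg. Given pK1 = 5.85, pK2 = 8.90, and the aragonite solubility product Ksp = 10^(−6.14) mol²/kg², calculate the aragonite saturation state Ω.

α₂ = 1 / (1 + [H⁺]/K2 + [H⁺]²/(K1K2)) = 1 / (1 + 10^+0.73 + 10^-1.59)
   = 1 / (1 + 5.3703 + 0.025704) = 1/6.3960 = 0.1563
[CO3²⁻] = α₂ × DIC = 0.1563 × 2.16 = 0.3377 mmol/kg
Ksp = 10^(−6.14) = 7.244×10^-7
Ω = [Ca²⁺][CO3²⁻]/Ksp = (10.5×10^-3)(3.377×10^-4) / 7.244×10^-7 = 4.89

Ω = 4.89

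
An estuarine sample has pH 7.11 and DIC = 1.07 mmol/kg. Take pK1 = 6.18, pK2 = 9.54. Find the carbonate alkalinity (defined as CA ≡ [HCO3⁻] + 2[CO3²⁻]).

CA = [HCO3⁻] + 2[CO3²⁻] = (α₁ + 2α₂)·DIC
At pH 7.11: [H⁺]/K1 = 10^-0.93 = 0.11749, K2/[H⁺] = 10^-2.43 = 0.0037154
α₁ = 1/(1 + 0.11749 + 0.0037154) = 1/1.1212 = 0.8919; α₂ = α₁·K2/[H⁺] = 0.003314
α₁ + 2α₂ = 0.8985
CA = 0.8985 × 1.07 = 0.961 mmol/kg

CA = 0.961 mmol/kg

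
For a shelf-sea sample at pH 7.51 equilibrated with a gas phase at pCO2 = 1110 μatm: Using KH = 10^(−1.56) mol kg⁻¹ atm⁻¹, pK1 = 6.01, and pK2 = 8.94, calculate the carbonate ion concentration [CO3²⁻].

[CO2*] = KH · pCO2 = 10^(−1.56) × 1110×10^-6 = 3.057×10^-5 mol/kg
α₀ = 1/(1 + K1/[H⁺] + K1K2/[H⁺]²) = 1/(1 + 10^+1.50 + 10^+0.07) = 0.02959
DIC = [CO2*]/α₀ = 3.057×10^-5 / 0.02959 = 1.033 mmol/kg
[CO3²⁻] = α₂·DIC; α₂ = 0.03476, so [CO3²⁻] = 0.03476 × 1.033 = 0.0359 mmol/kg

[CO3²⁻] = 0.0359 mmol/kg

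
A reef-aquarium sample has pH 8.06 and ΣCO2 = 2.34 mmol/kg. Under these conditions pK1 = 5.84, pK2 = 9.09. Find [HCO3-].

α₁ = 1 / (1 + [H⁺]/K1 + K2/[H⁺]) = 1 / (1 + 10^-2.22 + 10^-1.03)
   = 1 / (1 + 0.0060256 + 0.093325) = 1/1.0994 = 0.9096
[HCO3⁻] = α₁ × DIC = 0.9096 × 2.34 = 2.13 mmol/kg

[HCO3⁻] = 2.13 mmol/kg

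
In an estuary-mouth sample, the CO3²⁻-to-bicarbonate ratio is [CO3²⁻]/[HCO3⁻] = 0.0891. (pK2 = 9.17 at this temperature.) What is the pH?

pH = 8.12

From K2 = [H⁺][CO3²⁻]/[HCO3⁻]:  pH = pK2 + log₁₀([CO3²⁻]/[HCO3⁻])
log₁₀(0.0891) = -1.050
pH = 9.17 + (-1.050) = 8.12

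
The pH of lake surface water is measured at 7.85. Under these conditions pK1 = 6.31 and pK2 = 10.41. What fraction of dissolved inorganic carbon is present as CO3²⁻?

α₂ = 0.00267

α₂ = 1 / (1 + [H⁺]/K2 + [H⁺]²/(K1K2)) = 1 / (1 + 10^+2.56 + 10^+1.02)
   = 1 / (1 + 363.08 + 10.471) = 1/374.55 = 0.002670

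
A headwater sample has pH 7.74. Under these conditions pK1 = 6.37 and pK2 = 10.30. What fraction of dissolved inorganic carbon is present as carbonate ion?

α₂ = 0.00263

α₂ = 1 / (1 + [H⁺]/K2 + [H⁺]²/(K1K2)) = 1 / (1 + 10^+2.56 + 10^+1.19)
   = 1 / (1 + 363.08 + 15.488) = 1/379.57 = 0.002635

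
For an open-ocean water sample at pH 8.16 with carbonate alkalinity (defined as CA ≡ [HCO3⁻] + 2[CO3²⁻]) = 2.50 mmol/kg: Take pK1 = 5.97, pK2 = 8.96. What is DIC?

CA = [HCO3⁻] + 2[CO3²⁻] = (α₁ + 2α₂)·DIC
At pH 8.16: [H⁺]/K1 = 10^-2.19 = 0.0064565, K2/[H⁺] = 10^-0.80 = 0.15849
α₁ = 1/(1 + 0.0064565 + 0.15849) = 1/1.1649 = 0.8584; α₂ = α₁·K2/[H⁺] = 0.1360
α₁ + 2α₂ = 1.1305
DIC = CA / (α₁ + 2α₂) = 2.50 / 1.1305 = 2.21 mmol/kg

DIC = 2.21 mmol/kg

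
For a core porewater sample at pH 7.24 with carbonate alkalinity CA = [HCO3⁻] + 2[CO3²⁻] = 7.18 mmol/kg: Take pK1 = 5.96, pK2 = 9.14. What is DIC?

DIC = 7.46 mmol/kg

CA = [HCO3⁻] + 2[CO3²⁻] = (α₁ + 2α₂)·DIC
At pH 7.24: [H⁺]/K1 = 10^-1.28 = 0.052481, K2/[H⁺] = 10^-1.90 = 0.012589
α₁ = 1/(1 + 0.052481 + 0.012589) = 1/1.0651 = 0.9389; α₂ = α₁·K2/[H⁺] = 0.01182
α₁ + 2α₂ = 0.9625
DIC = CA / (α₁ + 2α₂) = 7.18 / 0.9625 = 7.46 mmol/kg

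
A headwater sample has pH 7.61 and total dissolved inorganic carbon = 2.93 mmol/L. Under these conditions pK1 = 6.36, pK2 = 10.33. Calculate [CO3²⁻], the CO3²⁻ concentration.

[CO3²⁻] = 5.28 μmol/L

α₂ = 1 / (1 + [H⁺]/K2 + [H⁺]²/(K1K2)) = 1 / (1 + 10^+2.72 + 10^+1.47)
   = 1 / (1 + 524.81 + 29.512) = 1/555.32 = 0.001801
[CO3²⁻] = α₂ × DIC = 0.001801 × 2.93 = 0.00528 mmol/L = 5.28 μmol/L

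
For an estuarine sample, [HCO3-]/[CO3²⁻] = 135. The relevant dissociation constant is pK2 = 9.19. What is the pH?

pH = 7.06

From K2 = [H⁺][CO3²⁻]/[HCO3-]:  pH = pK2 − log₁₀([HCO3-]/[CO3²⁻])
log₁₀(135) = +2.130
pH = 9.19 − (+2.130) = 7.06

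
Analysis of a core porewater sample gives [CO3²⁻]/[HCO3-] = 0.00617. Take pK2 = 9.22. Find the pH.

From K2 = [H⁺][CO3²⁻]/[HCO3-]:  pH = pK2 + log₁₀([CO3²⁻]/[HCO3-])
log₁₀(0.00617) = -2.210
pH = 9.22 + (-2.210) = 7.01

pH = 7.01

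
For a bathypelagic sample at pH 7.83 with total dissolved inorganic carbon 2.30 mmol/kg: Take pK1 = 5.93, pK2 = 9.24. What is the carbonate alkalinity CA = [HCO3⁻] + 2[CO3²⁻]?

CA = [HCO3⁻] + 2[CO3²⁻] = (α₁ + 2α₂)·DIC
At pH 7.83: [H⁺]/K1 = 10^-1.90 = 0.012589, K2/[H⁺] = 10^-1.41 = 0.038905
α₁ = 1/(1 + 0.012589 + 0.038905) = 1/1.0515 = 0.9510; α₂ = α₁·K2/[H⁺] = 0.03700
α₁ + 2α₂ = 1.0250
CA = 1.0250 × 2.30 = 2.36 mmol/kg

CA = 2.36 mmol/kg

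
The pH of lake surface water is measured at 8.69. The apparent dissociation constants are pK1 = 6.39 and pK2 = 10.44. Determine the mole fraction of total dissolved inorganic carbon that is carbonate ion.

α₂ = 1 / (1 + [H⁺]/K2 + [H⁺]²/(K1K2)) = 1 / (1 + 10^+1.75 + 10^-0.55)
   = 1 / (1 + 56.234 + 0.28184) = 1/57.516 = 0.01739

α₂ = 0.0174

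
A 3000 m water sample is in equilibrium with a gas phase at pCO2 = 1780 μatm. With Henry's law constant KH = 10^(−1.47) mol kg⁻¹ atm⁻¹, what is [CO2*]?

[CO2*] = 60.3 μmol/kg

KH = 10^(−1.47) = 3.388×10^-2 mol kg⁻¹ atm⁻¹
[CO2*] = KH · pCO2 = 3.388×10^-2 × 1780×10^-6 atm = 6.03×10^-5 mol/kg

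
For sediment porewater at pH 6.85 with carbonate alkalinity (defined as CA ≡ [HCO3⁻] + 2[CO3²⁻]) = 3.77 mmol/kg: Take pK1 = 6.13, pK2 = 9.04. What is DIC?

DIC = 4.46 mmol/kg

CA = [HCO3⁻] + 2[CO3²⁻] = (α₁ + 2α₂)·DIC
At pH 6.85: [H⁺]/K1 = 10^-0.72 = 0.19055, K2/[H⁺] = 10^-2.19 = 0.0064565
α₁ = 1/(1 + 0.19055 + 0.0064565) = 1/1.1970 = 0.8354; α₂ = α₁·K2/[H⁺] = 0.005394
α₁ + 2α₂ = 0.8462
DIC = CA / (α₁ + 2α₂) = 3.77 / 0.8462 = 4.46 mmol/kg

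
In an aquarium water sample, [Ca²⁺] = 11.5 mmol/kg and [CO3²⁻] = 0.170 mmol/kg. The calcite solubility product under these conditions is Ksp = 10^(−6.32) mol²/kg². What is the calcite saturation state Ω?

Ω = 4.08

Ksp = 10^(−6.32) = 4.786×10^-7
Ω = [Ca²⁺][CO3²⁻]/Ksp = (11.5×10^-3)(0.170×10^-3) / 4.786×10^-7 = 4.08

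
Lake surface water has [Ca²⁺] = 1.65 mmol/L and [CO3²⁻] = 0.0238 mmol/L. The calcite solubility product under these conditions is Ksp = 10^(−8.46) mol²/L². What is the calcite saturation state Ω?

Ω = 11.3

Ksp = 10^(−8.46) = 3.467×10^-9
Ω = [Ca²⁺][CO3²⁻]/Ksp = (1.65×10^-3)(0.0238×10^-3) / 3.467×10^-9 = 11.3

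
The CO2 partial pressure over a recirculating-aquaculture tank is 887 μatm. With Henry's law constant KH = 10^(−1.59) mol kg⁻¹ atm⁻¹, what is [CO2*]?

[CO2*] = 22.8 μmol/kg

KH = 10^(−1.59) = 2.570×10^-2 mol kg⁻¹ atm⁻¹
[CO2*] = KH · pCO2 = 2.570×10^-2 × 887×10^-6 atm = 2.28×10^-5 mol/kg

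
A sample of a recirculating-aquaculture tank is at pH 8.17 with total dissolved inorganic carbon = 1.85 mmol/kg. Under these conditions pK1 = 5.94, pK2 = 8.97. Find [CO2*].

[CO2*] = 9.36 μmol/kg

α₀ = 1 / (1 + K1/[H⁺] + K1K2/[H⁺]²) = 1 / (1 + 10^+2.23 + 10^+1.43)
   = 1 / (1 + 169.82 + 26.915) = 1/197.74 = 0.005057
[CO2*] = α₀ × DIC = 0.005057 × 1.85 = 0.00936 mmol/kg = 9.36 μmol/kg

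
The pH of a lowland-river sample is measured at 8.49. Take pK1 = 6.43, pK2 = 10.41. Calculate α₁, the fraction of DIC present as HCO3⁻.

α₁ = 1 / (1 + [H⁺]/K1 + K2/[H⁺]) = 1 / (1 + 10^-2.06 + 10^-1.92)
   = 1 / (1 + 0.0087096 + 0.012023) = 1/1.0207 = 0.9797

α₁ = 0.980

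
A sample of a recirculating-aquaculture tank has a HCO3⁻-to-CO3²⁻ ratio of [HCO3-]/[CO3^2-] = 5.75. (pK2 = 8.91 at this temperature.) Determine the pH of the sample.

From K2 = [H⁺][CO3^2-]/[HCO3-]:  pH = pK2 − log₁₀([HCO3-]/[CO3^2-])
log₁₀(5.75) = +0.760
pH = 8.91 − (+0.760) = 8.15

pH = 8.15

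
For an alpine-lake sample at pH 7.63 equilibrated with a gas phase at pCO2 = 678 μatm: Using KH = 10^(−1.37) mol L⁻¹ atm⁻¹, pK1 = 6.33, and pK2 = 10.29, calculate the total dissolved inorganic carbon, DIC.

DIC = 0.607 mmol/L

[CO2*] = KH · pCO2 = 10^(−1.37) × 678×10^-6 = 2.892×10^-5 mol/L
α₀ = 1/(1 + K1/[H⁺] + K1K2/[H⁺]²) = 1/(1 + 10^+1.30 + 10^-1.36) = 0.04763
DIC = [CO2*]/α₀ = 2.892×10^-5 / 0.04763 = 0.607 mmol/L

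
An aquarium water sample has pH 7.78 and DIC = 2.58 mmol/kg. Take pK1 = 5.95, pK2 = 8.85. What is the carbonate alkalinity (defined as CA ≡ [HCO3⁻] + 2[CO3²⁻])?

CA = [HCO3⁻] + 2[CO3²⁻] = (α₁ + 2α₂)·DIC
At pH 7.78: [H⁺]/K1 = 10^-1.83 = 0.014791, K2/[H⁺] = 10^-1.07 = 0.085114
α₁ = 1/(1 + 0.014791 + 0.085114) = 1/1.0999 = 0.9092; α₂ = α₁·K2/[H⁺] = 0.07738
α₁ + 2α₂ = 1.0639
CA = 1.0639 × 2.58 = 2.74 mmol/kg

CA = 2.74 mmol/kg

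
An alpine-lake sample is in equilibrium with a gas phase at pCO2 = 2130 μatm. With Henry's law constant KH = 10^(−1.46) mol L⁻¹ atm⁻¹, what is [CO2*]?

KH = 10^(−1.46) = 3.467×10^-2 mol L⁻¹ atm⁻¹
[CO2*] = KH · pCO2 = 3.467×10^-2 × 2130×10^-6 atm = 7.39×10^-5 mol/L

[CO2*] = 73.9 μmol/L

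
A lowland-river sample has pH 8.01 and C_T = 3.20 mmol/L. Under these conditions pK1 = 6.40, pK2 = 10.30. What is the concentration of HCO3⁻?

α₁ = 1 / (1 + [H⁺]/K1 + K2/[H⁺]) = 1 / (1 + 10^-1.61 + 10^-2.29)
   = 1 / (1 + 0.024547 + 0.0051286) = 1/1.0297 = 0.9712
[HCO3⁻] = α₁ × DIC = 0.9712 × 3.20 = 3.11 mmol/L

[HCO3⁻] = 3.11 mmol/L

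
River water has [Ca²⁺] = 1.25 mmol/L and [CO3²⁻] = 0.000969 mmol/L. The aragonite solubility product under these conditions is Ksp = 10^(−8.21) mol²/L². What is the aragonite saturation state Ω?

Ω = 0.196

Ksp = 10^(−8.21) = 6.166×10^-9
Ω = [Ca²⁺][CO3²⁻]/Ksp = (1.25×10^-3)(0.000969×10^-3) / 6.166×10^-9 = 0.196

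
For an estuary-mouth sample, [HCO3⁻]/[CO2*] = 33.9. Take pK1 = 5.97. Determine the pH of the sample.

pH = 7.50

From K1 = [H⁺][HCO3⁻]/[CO2*]:  pH = pK1 + log₁₀([HCO3⁻]/[CO2*])
log₁₀(33.9) = +1.530
pH = 5.97 + (+1.530) = 7.50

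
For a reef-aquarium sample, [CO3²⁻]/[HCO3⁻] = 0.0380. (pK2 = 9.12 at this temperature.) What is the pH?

pH = 7.70

From K2 = [H⁺][CO3²⁻]/[HCO3⁻]:  pH = pK2 + log₁₀([CO3²⁻]/[HCO3⁻])
log₁₀(0.0380) = -1.420
pH = 9.12 + (-1.420) = 7.70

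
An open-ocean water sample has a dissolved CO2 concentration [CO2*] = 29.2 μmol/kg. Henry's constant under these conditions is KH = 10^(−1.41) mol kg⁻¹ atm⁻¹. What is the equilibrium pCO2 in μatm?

KH = 10^(−1.41) = 3.890×10^-2 mol kg⁻¹ atm⁻¹
pCO2 = [CO2*]/KH = 29.2×10^-6 / 3.890×10^-2 = 7.51×10^-4 atm = 751 μatm

pCO2 = 751 μatm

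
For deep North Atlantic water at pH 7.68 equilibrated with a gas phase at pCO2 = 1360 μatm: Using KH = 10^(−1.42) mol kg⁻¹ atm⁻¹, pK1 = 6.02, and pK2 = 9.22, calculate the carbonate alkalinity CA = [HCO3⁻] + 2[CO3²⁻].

CA = 2.50 mmol/kg

[CO2*] = KH · pCO2 = 10^(−1.42) × 1360×10^-6 = 5.171×10^-5 mol/kg
α₀ = 1/(1 + K1/[H⁺] + K1K2/[H⁺]²) = 1/(1 + 10^+1.66 + 10^+0.12) = 0.02082
DIC = [CO2*]/α₀ = 5.171×10^-5 / 0.02082 = 2.483 mmol/kg
CA = (α₁ + 2α₂)·DIC = (0.9517 + 2×0.02745) × 2.483 = 2.50 mmol/kg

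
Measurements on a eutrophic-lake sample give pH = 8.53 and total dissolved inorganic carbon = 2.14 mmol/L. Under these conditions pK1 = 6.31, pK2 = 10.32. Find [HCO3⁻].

[HCO3⁻] = 2.09 mmol/L

α₁ = 1 / (1 + [H⁺]/K1 + K2/[H⁺]) = 1 / (1 + 10^-2.22 + 10^-1.79)
   = 1 / (1 + 0.0060256 + 0.016218) = 1/1.0222 = 0.9782
[HCO3⁻] = α₁ × DIC = 0.9782 × 2.14 = 2.09 mmol/L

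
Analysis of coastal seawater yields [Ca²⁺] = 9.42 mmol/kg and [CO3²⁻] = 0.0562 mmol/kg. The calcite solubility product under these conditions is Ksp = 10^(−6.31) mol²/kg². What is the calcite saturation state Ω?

Ksp = 10^(−6.31) = 4.898×10^-7
Ω = [Ca²⁺][CO3²⁻]/Ksp = (9.42×10^-3)(0.0562×10^-3) / 4.898×10^-7 = 1.08

Ω = 1.08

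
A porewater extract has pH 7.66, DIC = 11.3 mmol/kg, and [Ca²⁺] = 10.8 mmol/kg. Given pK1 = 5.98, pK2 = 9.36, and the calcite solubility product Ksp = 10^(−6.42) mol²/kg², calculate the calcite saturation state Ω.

α₂ = 1 / (1 + [H⁺]/K2 + [H⁺]²/(K1K2)) = 1 / (1 + 10^+1.70 + 10^+0.02)
   = 1 / (1 + 50.119 + 1.0471) = 1/52.166 = 0.01917
[CO3²⁻] = α₂ × DIC = 0.01917 × 11.3 = 0.2166 mmol/kg
Ksp = 10^(−6.42) = 3.802×10^-7
Ω = [Ca²⁺][CO3²⁻]/Ksp = (10.8×10^-3)(2.166×10^-4) / 3.802×10^-7 = 6.15

Ω = 6.15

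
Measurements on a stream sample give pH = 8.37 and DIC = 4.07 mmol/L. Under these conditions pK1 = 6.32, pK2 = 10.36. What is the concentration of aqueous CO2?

α₀ = 1 / (1 + K1/[H⁺] + K1K2/[H⁺]²) = 1 / (1 + 10^+2.05 + 10^+0.06)
   = 1 / (1 + 112.20 + 1.1482) = 1/114.35 = 0.008745
[CO2*] = α₀ × DIC = 0.008745 × 4.07 = 0.0356 mmol/L

[CO2*] = 0.0356 mmol/L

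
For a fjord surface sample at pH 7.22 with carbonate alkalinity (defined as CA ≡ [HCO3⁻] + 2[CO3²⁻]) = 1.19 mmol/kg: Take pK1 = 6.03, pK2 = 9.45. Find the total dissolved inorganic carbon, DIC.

DIC = 1.26 mmol/kg

CA = [HCO3⁻] + 2[CO3²⁻] = (α₁ + 2α₂)·DIC
At pH 7.22: [H⁺]/K1 = 10^-1.19 = 0.064565, K2/[H⁺] = 10^-2.23 = 0.0058884
α₁ = 1/(1 + 0.064565 + 0.0058884) = 1/1.0705 = 0.9342; α₂ = α₁·K2/[H⁺] = 0.005501
α₁ + 2α₂ = 0.9452
DIC = CA / (α₁ + 2α₂) = 1.19 / 0.9452 = 1.26 mmol/kg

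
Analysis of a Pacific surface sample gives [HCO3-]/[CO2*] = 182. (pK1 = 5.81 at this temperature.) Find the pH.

From K1 = [H⁺][HCO3-]/[CO2*]:  pH = pK1 + log₁₀([HCO3-]/[CO2*])
log₁₀(182) = +2.260
pH = 5.81 + (+2.260) = 8.07

pH = 8.07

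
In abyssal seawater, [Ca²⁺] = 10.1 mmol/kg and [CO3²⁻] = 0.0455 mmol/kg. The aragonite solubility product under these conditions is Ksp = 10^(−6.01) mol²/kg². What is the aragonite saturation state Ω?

Ksp = 10^(−6.01) = 9.772×10^-7
Ω = [Ca²⁺][CO3²⁻]/Ksp = (10.1×10^-3)(0.0455×10^-3) / 9.772×10^-7 = 0.470

Ω = 0.470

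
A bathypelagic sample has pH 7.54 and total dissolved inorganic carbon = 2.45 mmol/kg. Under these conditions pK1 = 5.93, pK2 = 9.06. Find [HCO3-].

[HCO3⁻] = 2.32 mmol/kg

α₁ = 1 / (1 + [H⁺]/K1 + K2/[H⁺]) = 1 / (1 + 10^-1.61 + 10^-1.52)
   = 1 / (1 + 0.024547 + 0.030200) = 1/1.0547 = 0.9481
[HCO3⁻] = α₁ × DIC = 0.9481 × 2.45 = 2.32 mmol/kg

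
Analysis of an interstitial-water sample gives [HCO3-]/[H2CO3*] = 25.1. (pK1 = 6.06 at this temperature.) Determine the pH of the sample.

From K1 = [H⁺][HCO3-]/[H2CO3*]:  pH = pK1 + log₁₀([HCO3-]/[H2CO3*])
log₁₀(25.1) = +1.400
pH = 6.06 + (+1.400) = 7.46

pH = 7.46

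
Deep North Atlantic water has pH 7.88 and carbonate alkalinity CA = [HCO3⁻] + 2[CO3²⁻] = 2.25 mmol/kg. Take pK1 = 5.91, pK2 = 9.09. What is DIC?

DIC = 2.15 mmol/kg

CA = [HCO3⁻] + 2[CO3²⁻] = (α₁ + 2α₂)·DIC
At pH 7.88: [H⁺]/K1 = 10^-1.97 = 0.010715, K2/[H⁺] = 10^-1.21 = 0.061660
α₁ = 1/(1 + 0.010715 + 0.061660) = 1/1.0724 = 0.9325; α₂ = α₁·K2/[H⁺] = 0.05750
α₁ + 2α₂ = 1.0475
DIC = CA / (α₁ + 2α₂) = 2.25 / 1.0475 = 2.15 mmol/kg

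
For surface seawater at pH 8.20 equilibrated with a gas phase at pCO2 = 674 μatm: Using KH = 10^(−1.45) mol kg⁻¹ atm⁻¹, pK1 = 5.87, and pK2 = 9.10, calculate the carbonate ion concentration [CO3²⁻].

[CO3²⁻] = 0.644 mmol/kg

[CO2*] = KH · pCO2 = 10^(−1.45) × 674×10^-6 = 2.391×10^-5 mol/kg
α₀ = 1/(1 + K1/[H⁺] + K1K2/[H⁺]²) = 1/(1 + 10^+2.33 + 10^+1.43) = 0.004137
DIC = [CO2*]/α₀ = 2.391×10^-5 / 0.004137 = 5.780 mmol/kg
[CO3²⁻] = α₂·DIC; α₂ = 0.1114, so [CO3²⁻] = 0.1114 × 5.780 = 0.644 mmol/kg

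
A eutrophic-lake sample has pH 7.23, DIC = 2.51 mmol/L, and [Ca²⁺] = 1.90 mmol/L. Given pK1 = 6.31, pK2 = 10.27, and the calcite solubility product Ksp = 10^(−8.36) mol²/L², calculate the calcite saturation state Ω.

α₂ = 1 / (1 + [H⁺]/K2 + [H⁺]²/(K1K2)) = 1 / (1 + 10^+3.04 + 10^+2.12)
   = 1 / (1 + 1096.5 + 131.83) = 1/1229.3 = 0.0008135
[CO3²⁻] = α₂ × DIC = 0.0008135 × 2.51 = 0.002042 mmol/L = 2.042 μmol/L
Ksp = 10^(−8.36) = 4.365×10^-9
Ω = [Ca²⁺][CO3²⁻]/Ksp = (1.90×10^-3)(2.042×10^-6) / 4.365×10^-9 = 0.889

Ω = 0.889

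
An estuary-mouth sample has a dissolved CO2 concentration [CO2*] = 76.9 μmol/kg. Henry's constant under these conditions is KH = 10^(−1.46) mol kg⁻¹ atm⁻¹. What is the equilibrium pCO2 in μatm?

pCO2 = 2220 μatm

KH = 10^(−1.46) = 3.467×10^-2 mol kg⁻¹ atm⁻¹
pCO2 = [CO2*]/KH = 76.9×10^-6 / 3.467×10^-2 = 2.22×10^-3 atm = 2220 μatm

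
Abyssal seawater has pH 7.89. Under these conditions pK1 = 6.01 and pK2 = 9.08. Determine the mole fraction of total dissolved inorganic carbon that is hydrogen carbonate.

α₁ = 1 / (1 + [H⁺]/K1 + K2/[H⁺]) = 1 / (1 + 10^-1.88 + 10^-1.19)
   = 1 / (1 + 0.013183 + 0.064565) = 1/1.0777 = 0.9279

α₁ = 0.928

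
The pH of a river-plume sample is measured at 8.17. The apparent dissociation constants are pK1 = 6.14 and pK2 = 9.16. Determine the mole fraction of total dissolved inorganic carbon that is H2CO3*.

α₀ = 0.00840

α₀ = 1 / (1 + K1/[H⁺] + K1K2/[H⁺]²) = 1 / (1 + 10^+2.03 + 10^+1.04)
   = 1 / (1 + 107.15 + 10.965) = 1/119.12 = 0.008395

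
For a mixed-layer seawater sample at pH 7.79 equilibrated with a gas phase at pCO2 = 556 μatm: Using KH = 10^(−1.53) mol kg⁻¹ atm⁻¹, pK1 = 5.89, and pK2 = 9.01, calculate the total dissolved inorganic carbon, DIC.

DIC = 1.40 mmol/kg

[CO2*] = KH · pCO2 = 10^(−1.53) × 556×10^-6 = 1.641×10^-5 mol/kg
α₀ = 1/(1 + K1/[H⁺] + K1K2/[H⁺]²) = 1/(1 + 10^+1.90 + 10^+0.68) = 0.01173
DIC = [CO2*]/α₀ = 1.641×10^-5 / 0.01173 = 1.40 mmol/kg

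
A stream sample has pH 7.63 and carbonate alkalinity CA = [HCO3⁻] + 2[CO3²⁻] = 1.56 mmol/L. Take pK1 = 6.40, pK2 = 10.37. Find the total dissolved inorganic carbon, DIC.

DIC = 1.65 mmol/L

CA = [HCO3⁻] + 2[CO3²⁻] = (α₁ + 2α₂)·DIC
At pH 7.63: [H⁺]/K1 = 10^-1.23 = 0.058884, K2/[H⁺] = 10^-2.74 = 0.0018197
α₁ = 1/(1 + 0.058884 + 0.0018197) = 1/1.0607 = 0.9428; α₂ = α₁·K2/[H⁺] = 0.001716
α₁ + 2α₂ = 0.9462
DIC = CA / (α₁ + 2α₂) = 1.56 / 0.9462 = 1.65 mmol/L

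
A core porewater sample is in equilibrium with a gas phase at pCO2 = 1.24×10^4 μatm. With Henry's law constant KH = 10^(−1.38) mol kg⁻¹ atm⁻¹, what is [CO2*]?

[CO2*] = 517 μmol/kg

KH = 10^(−1.38) = 4.169×10^-2 mol kg⁻¹ atm⁻¹
[CO2*] = KH · pCO2 = 4.169×10^-2 × 1.24×10^4×10^-6 atm = 5.17×10^-4 mol/kg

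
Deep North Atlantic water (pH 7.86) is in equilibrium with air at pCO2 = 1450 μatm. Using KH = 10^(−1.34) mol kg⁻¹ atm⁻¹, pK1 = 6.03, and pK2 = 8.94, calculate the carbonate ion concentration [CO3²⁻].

[CO3²⁻] = 0.373 mmol/kg

[CO2*] = KH · pCO2 = 10^(−1.34) × 1450×10^-6 = 6.628×10^-5 mol/kg
α₀ = 1/(1 + K1/[H⁺] + K1K2/[H⁺]²) = 1/(1 + 10^+1.83 + 10^+0.75) = 0.01347
DIC = [CO2*]/α₀ = 6.628×10^-5 / 0.01347 = 4.920 mmol/kg
[CO3²⁻] = α₂·DIC; α₂ = 0.07575, so [CO3²⁻] = 0.07575 × 4.920 = 0.373 mmol/kg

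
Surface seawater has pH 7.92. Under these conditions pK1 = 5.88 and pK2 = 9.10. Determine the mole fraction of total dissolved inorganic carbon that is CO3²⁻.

α₂ = 0.0614

α₂ = 1 / (1 + [H⁺]/K2 + [H⁺]²/(K1K2)) = 1 / (1 + 10^+1.18 + 10^-0.86)
   = 1 / (1 + 15.136 + 0.13804) = 1/16.274 = 0.06145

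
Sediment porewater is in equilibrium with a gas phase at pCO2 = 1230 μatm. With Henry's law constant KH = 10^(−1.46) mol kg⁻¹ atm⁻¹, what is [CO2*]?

KH = 10^(−1.46) = 3.467×10^-2 mol kg⁻¹ atm⁻¹
[CO2*] = KH · pCO2 = 3.467×10^-2 × 1230×10^-6 atm = 4.26×10^-5 mol/kg

[CO2*] = 42.6 μmol/kg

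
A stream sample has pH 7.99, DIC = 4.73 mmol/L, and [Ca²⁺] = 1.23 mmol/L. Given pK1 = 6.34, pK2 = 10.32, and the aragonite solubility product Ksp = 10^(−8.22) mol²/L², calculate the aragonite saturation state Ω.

Ω = 4.40

α₂ = 1 / (1 + [H⁺]/K2 + [H⁺]²/(K1K2)) = 1 / (1 + 10^+2.33 + 10^+0.68)
   = 1 / (1 + 213.80 + 4.7863) = 1/219.58 = 0.004554
[CO3²⁻] = α₂ × DIC = 0.004554 × 4.73 = 0.02154 mmol/L
Ksp = 10^(−8.22) = 6.026×10^-9
Ω = [Ca²⁺][CO3²⁻]/Ksp = (1.23×10^-3)(2.154×10^-5) / 6.026×10^-9 = 4.40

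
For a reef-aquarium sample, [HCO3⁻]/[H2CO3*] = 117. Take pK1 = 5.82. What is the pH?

pH = 7.89

From K1 = [H⁺][HCO3⁻]/[H2CO3*]:  pH = pK1 + log₁₀([HCO3⁻]/[H2CO3*])
log₁₀(117) = +2.068
pH = 5.82 + (+2.068) = 7.89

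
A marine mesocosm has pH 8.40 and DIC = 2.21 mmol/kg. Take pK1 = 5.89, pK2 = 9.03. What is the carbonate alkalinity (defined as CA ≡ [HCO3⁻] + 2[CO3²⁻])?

CA = [HCO3⁻] + 2[CO3²⁻] = (α₁ + 2α₂)·DIC
At pH 8.40: [H⁺]/K1 = 10^-2.51 = 0.0030903, K2/[H⁺] = 10^-0.63 = 0.23442
α₁ = 1/(1 + 0.0030903 + 0.23442) = 1/1.2375 = 0.8081; α₂ = α₁·K2/[H⁺] = 0.1894
α₁ + 2α₂ = 1.1869
CA = 1.1869 × 2.21 = 2.62 mmol/kg

CA = 2.62 mmol/kg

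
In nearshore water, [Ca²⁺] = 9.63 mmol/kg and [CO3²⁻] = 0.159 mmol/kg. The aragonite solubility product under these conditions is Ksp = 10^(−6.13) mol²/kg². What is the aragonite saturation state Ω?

Ω = 2.07

Ksp = 10^(−6.13) = 7.413×10^-7
Ω = [Ca²⁺][CO3²⁻]/Ksp = (9.63×10^-3)(0.159×10^-3) / 7.413×10^-7 = 2.07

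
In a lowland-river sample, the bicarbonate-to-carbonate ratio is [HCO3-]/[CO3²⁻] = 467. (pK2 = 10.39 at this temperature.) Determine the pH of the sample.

From K2 = [H⁺][CO3²⁻]/[HCO3-]:  pH = pK2 − log₁₀([HCO3-]/[CO3²⁻])
log₁₀(467) = +2.669
pH = 10.39 − (+2.669) = 7.72

pH = 7.72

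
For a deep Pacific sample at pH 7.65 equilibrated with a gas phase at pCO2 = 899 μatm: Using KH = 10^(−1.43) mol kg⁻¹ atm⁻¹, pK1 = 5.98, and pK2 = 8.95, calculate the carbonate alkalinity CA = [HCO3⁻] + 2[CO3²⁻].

CA = 1.72 mmol/kg

[CO2*] = KH · pCO2 = 10^(−1.43) × 899×10^-6 = 3.340×10^-5 mol/kg
α₀ = 1/(1 + K1/[H⁺] + K1K2/[H⁺]²) = 1/(1 + 10^+1.67 + 10^+0.37) = 0.01995
DIC = [CO2*]/α₀ = 3.340×10^-5 / 0.01995 = 1.674 mmol/kg
CA = (α₁ + 2α₂)·DIC = (0.9333 + 2×0.04677) × 1.674 = 1.72 mmol/kg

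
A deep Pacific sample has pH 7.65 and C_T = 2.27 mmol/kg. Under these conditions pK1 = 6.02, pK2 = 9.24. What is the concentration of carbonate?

[CO3²⁻] = 0.0556 mmol/kg

α₂ = 1 / (1 + [H⁺]/K2 + [H⁺]²/(K1K2)) = 1 / (1 + 10^+1.59 + 10^-0.04)
   = 1 / (1 + 38.905 + 0.91201) = 1/40.817 = 0.02450
[CO3²⁻] = α₂ × DIC = 0.02450 × 2.27 = 0.0556 mmol/kg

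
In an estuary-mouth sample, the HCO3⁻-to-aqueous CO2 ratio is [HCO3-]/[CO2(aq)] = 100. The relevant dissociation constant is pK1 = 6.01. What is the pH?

From K1 = [H⁺][HCO3-]/[CO2(aq)]:  pH = pK1 + log₁₀([HCO3-]/[CO2(aq)])
log₁₀(100) = +2.000
pH = 6.01 + (+2.000) = 8.01

pH = 8.01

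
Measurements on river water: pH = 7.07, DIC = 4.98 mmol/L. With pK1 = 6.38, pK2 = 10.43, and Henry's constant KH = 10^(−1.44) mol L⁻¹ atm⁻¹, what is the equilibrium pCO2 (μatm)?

α₀ = 1 / (1 + K1/[H⁺] + K1K2/[H⁺]²) = 1 / (1 + 10^+0.69 + 10^-2.67)
   = 1 / (1 + 4.8978 + 0.0021380) = 1/5.8999 = 0.1695
[CO2*] = α₀ × DIC = 0.1695 × 4.98 = 0.8441 mmol/L
pCO2 = [CO2*]/KH = 8.441×10^-4 / 3.631×10^-2 = 2.32×10^4 μatm

pCO2 = 2.32×10^4 μatm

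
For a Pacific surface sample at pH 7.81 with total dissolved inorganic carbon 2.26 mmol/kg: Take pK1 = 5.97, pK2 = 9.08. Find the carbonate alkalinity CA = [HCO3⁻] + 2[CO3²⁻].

CA = [HCO3⁻] + 2[CO3²⁻] = (α₁ + 2α₂)·DIC
At pH 7.81: [H⁺]/K1 = 10^-1.84 = 0.014454, K2/[H⁺] = 10^-1.27 = 0.053703
α₁ = 1/(1 + 0.014454 + 0.053703) = 1/1.0682 = 0.9362; α₂ = α₁·K2/[H⁺] = 0.05028
α₁ + 2α₂ = 1.0367
CA = 1.0367 × 2.26 = 2.34 mmol/kg

CA = 2.34 mmol/kg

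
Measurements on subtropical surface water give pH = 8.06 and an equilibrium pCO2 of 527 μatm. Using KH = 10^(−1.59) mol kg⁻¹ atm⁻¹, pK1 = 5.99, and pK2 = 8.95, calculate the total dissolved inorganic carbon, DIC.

[CO2*] = KH · pCO2 = 10^(−1.59) × 527×10^-6 = 1.355×10^-5 mol/kg
α₀ = 1/(1 + K1/[H⁺] + K1K2/[H⁺]²) = 1/(1 + 10^+2.07 + 10^+1.18) = 0.007484
DIC = [CO2*]/α₀ = 1.355×10^-5 / 0.007484 = 1.81 mmol/kg

DIC = 1.81 mmol/kg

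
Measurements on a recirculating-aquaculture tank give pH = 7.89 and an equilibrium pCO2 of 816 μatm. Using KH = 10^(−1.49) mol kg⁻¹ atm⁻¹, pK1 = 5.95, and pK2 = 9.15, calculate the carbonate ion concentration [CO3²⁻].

[CO2*] = KH · pCO2 = 10^(−1.49) × 816×10^-6 = 2.641×10^-5 mol/kg
α₀ = 1/(1 + K1/[H⁺] + K1K2/[H⁺]²) = 1/(1 + 10^+1.94 + 10^+0.68) = 0.01077
DIC = [CO2*]/α₀ = 2.641×10^-5 / 0.01077 = 2.453 mmol/kg
[CO3²⁻] = α₂·DIC; α₂ = 0.05153, so [CO3²⁻] = 0.05153 × 2.453 = 0.126 mmol/kg

[CO3²⁻] = 0.126 mmol/kg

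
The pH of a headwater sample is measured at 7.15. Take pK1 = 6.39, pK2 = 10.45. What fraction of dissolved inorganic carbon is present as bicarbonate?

α₁ = 0.852

α₁ = 1 / (1 + [H⁺]/K1 + K2/[H⁺]) = 1 / (1 + 10^-0.76 + 10^-3.30)
   = 1 / (1 + 0.17378 + 0.00050119) = 1/1.1743 = 0.8516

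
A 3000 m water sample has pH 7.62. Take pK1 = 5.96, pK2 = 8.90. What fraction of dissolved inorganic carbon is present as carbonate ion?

α₂ = 1 / (1 + [H⁺]/K2 + [H⁺]²/(K1K2)) = 1 / (1 + 10^+1.28 + 10^-0.38)
   = 1 / (1 + 19.055 + 0.41687) = 1/20.471 = 0.04885

α₂ = 0.0488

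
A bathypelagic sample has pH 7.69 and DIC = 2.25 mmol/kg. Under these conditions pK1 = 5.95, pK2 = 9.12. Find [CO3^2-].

α₂ = 1 / (1 + [H⁺]/K2 + [H⁺]²/(K1K2)) = 1 / (1 + 10^+1.43 + 10^-0.31)
   = 1 / (1 + 26.915 + 0.48978) = 1/28.405 = 0.03520
[CO3²⁻] = α₂ × DIC = 0.03520 × 2.25 = 0.0792 mmol/kg

[CO3²⁻] = 0.0792 mmol/kg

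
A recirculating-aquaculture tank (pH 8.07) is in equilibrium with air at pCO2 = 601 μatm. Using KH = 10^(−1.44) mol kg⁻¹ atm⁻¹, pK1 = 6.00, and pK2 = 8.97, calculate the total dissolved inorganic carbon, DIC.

[CO2*] = KH · pCO2 = 10^(−1.44) × 601×10^-6 = 2.182×10^-5 mol/kg
α₀ = 1/(1 + K1/[H⁺] + K1K2/[H⁺]²) = 1/(1 + 10^+2.07 + 10^+1.17) = 0.007503
DIC = [CO2*]/α₀ = 2.182×10^-5 / 0.007503 = 2.91 mmol/kg

DIC = 2.91 mmol/kg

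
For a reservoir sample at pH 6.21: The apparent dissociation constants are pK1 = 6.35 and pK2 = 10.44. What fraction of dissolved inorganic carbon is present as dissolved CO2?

α₀ = 1 / (1 + K1/[H⁺] + K1K2/[H⁺]²) = 1 / (1 + 10^-0.14 + 10^-4.37)
   = 1 / (1 + 0.72444 + 4.2658×10^-5) = 1/1.7245 = 0.5799

α₀ = 0.580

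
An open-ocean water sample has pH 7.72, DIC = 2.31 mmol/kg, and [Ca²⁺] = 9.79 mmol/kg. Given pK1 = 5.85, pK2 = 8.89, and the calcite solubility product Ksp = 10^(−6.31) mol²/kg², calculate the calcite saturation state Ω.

Ω = 2.89

α₂ = 1 / (1 + [H⁺]/K2 + [H⁺]²/(K1K2)) = 1 / (1 + 10^+1.17 + 10^-0.70)
   = 1 / (1 + 14.791 + 0.19953) = 1/15.991 = 0.06254
[CO3²⁻] = α₂ × DIC = 0.06254 × 2.31 = 0.1445 mmol/kg
Ksp = 10^(−6.31) = 4.898×10^-7
Ω = [Ca²⁺][CO3²⁻]/Ksp = (9.79×10^-3)(1.445×10^-4) / 4.898×10^-7 = 2.89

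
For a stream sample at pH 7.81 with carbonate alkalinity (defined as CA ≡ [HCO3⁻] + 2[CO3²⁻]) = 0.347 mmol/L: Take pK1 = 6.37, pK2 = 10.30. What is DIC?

CA = [HCO3⁻] + 2[CO3²⁻] = (α₁ + 2α₂)·DIC
At pH 7.81: [H⁺]/K1 = 10^-1.44 = 0.036308, K2/[H⁺] = 10^-2.49 = 0.0032359
α₁ = 1/(1 + 0.036308 + 0.0032359) = 1/1.0395 = 0.9620; α₂ = α₁·K2/[H⁺] = 0.003113
α₁ + 2α₂ = 0.9682
DIC = CA / (α₁ + 2α₂) = 0.347 / 0.9682 = 0.358 mmol/L

DIC = 0.358 mmol/L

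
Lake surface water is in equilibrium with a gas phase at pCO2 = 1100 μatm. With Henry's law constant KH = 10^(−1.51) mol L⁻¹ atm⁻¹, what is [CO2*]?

[CO2*] = 34.0 μmol/L

KH = 10^(−1.51) = 3.090×10^-2 mol L⁻¹ atm⁻¹
[CO2*] = KH · pCO2 = 3.090×10^-2 × 1100×10^-6 atm = 3.40×10^-5 mol/L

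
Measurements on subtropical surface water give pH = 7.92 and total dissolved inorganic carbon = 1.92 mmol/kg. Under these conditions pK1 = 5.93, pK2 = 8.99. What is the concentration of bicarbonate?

α₁ = 1 / (1 + [H⁺]/K1 + K2/[H⁺]) = 1 / (1 + 10^-1.99 + 10^-1.07)
   = 1 / (1 + 0.010233 + 0.085114) = 1/1.0953 = 0.9130
[HCO3⁻] = α₁ × DIC = 0.9130 × 1.92 = 1.75 mmol/kg

[HCO3⁻] = 1.75 mmol/kg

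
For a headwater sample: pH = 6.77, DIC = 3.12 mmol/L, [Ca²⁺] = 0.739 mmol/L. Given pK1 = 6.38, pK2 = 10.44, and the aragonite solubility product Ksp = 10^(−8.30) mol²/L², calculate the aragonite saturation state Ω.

α₂ = 1 / (1 + [H⁺]/K2 + [H⁺]²/(K1K2)) = 1 / (1 + 10^+3.67 + 10^+3.28)
   = 1 / (1 + 4677.4 + 1905.5) = 1/6583.8 = 0.0001519
[CO3²⁻] = α₂ × DIC = 0.0001519 × 3.12 = 0.0004739 mmol/L = 0.4739 μmol/L
Ksp = 10^(−8.30) = 5.012×10^-9
Ω = [Ca²⁺][CO3²⁻]/Ksp = (0.739×10^-3)(4.739×10^-7) / 5.012×10^-9 = 0.0699

Ω = 0.0699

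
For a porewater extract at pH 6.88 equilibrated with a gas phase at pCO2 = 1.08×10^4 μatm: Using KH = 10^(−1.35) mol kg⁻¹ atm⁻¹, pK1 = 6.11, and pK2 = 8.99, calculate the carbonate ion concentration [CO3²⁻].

[CO2*] = KH · pCO2 = 10^(−1.35) × 1.08×10^4×10^-6 = 4.824×10^-4 mol/kg
α₀ = 1/(1 + K1/[H⁺] + K1K2/[H⁺]²) = 1/(1 + 10^+0.77 + 10^-1.34) = 0.1442
DIC = [CO2*]/α₀ = 4.824×10^-4 / 0.1442 = 3.345 mmol/kg
[CO3²⁻] = α₂·DIC; α₂ = 0.006592, so [CO3²⁻] = 0.006592 × 3.345 = 0.0221 mmol/kg

[CO3²⁻] = 0.0221 mmol/kg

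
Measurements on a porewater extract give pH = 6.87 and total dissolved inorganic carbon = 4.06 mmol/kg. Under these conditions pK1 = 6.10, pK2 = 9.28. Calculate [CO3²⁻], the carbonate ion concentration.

α₂ = 1 / (1 + [H⁺]/K2 + [H⁺]²/(K1K2)) = 1 / (1 + 10^+2.41 + 10^+1.64)
   = 1 / (1 + 257.04 + 43.652) = 1/301.69 = 0.003315
[CO3²⁻] = α₂ × DIC = 0.003315 × 4.06 = 0.0135 mmol/kg = 13.5 μmol/kg

[CO3²⁻] = 13.5 μmol/kg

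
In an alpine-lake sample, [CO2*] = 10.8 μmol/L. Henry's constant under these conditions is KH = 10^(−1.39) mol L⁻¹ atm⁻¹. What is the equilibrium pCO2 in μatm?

KH = 10^(−1.39) = 4.074×10^-2 mol L⁻¹ atm⁻¹
pCO2 = [CO2*]/KH = 10.8×10^-6 / 4.074×10^-2 = 2.65×10^-4 atm = 265 μatm

pCO2 = 265 μatm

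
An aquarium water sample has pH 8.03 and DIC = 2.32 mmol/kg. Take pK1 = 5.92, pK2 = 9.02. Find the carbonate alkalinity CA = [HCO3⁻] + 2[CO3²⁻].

CA = [HCO3⁻] + 2[CO3²⁻] = (α₁ + 2α₂)·DIC
At pH 8.03: [H⁺]/K1 = 10^-2.11 = 0.0077625, K2/[H⁺] = 10^-0.99 = 0.10233
α₁ = 1/(1 + 0.0077625 + 0.10233) = 1/1.1101 = 0.9008; α₂ = α₁·K2/[H⁺] = 0.09218
α₁ + 2α₂ = 1.0852
CA = 1.0852 × 2.32 = 2.52 mmol/kg

CA = 2.52 mmol/kg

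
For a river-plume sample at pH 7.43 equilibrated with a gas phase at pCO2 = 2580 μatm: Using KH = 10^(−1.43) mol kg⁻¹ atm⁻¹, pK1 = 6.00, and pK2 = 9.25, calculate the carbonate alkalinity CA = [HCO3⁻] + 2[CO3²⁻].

[CO2*] = KH · pCO2 = 10^(−1.43) × 2580×10^-6 = 9.586×10^-5 mol/kg
α₀ = 1/(1 + K1/[H⁺] + K1K2/[H⁺]²) = 1/(1 + 10^+1.43 + 10^-0.39) = 0.03531
DIC = [CO2*]/α₀ = 9.586×10^-5 / 0.03531 = 2.715 mmol/kg
CA = (α₁ + 2α₂)·DIC = (0.9503 + 2×0.01438) × 2.715 = 2.66 mmol/kg

CA = 2.66 mmol/kg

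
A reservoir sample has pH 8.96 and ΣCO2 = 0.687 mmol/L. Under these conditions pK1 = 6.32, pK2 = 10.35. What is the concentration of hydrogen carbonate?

α₁ = 1 / (1 + [H⁺]/K1 + K2/[H⁺]) = 1 / (1 + 10^-2.64 + 10^-1.39)
   = 1 / (1 + 0.0022909 + 0.040738) = 1/1.0430 = 0.9587
[HCO3⁻] = α₁ × DIC = 0.9587 × 0.687 = 0.659 mmol/L

[HCO3⁻] = 0.659 mmol/L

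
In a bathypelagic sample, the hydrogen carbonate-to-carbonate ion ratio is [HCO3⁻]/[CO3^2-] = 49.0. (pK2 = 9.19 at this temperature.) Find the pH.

pH = 7.50

From K2 = [H⁺][CO3^2-]/[HCO3⁻]:  pH = pK2 − log₁₀([HCO3⁻]/[CO3^2-])
log₁₀(49.0) = +1.690
pH = 9.19 − (+1.690) = 7.50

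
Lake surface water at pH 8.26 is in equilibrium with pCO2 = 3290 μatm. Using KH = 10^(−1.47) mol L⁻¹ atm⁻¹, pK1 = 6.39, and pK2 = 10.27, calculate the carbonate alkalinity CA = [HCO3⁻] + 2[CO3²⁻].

[CO2*] = KH · pCO2 = 10^(−1.47) × 3290×10^-6 = 1.115×10^-4 mol/L
α₀ = 1/(1 + K1/[H⁺] + K1K2/[H⁺]²) = 1/(1 + 10^+1.87 + 10^-0.14) = 0.01318
DIC = [CO2*]/α₀ = 1.115×10^-4 / 0.01318 = 8.456 mmol/L
CA = (α₁ + 2α₂)·DIC = (0.9773 + 2×0.009550) × 8.456 = 8.43 mmol/L

CA = 8.43 mmol/L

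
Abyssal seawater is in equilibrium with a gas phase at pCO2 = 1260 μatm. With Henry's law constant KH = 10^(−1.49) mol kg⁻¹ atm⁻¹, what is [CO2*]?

[CO2*] = 40.8 μmol/kg

KH = 10^(−1.49) = 3.236×10^-2 mol kg⁻¹ atm⁻¹
[CO2*] = KH · pCO2 = 3.236×10^-2 × 1260×10^-6 atm = 4.08×10^-5 mol/kg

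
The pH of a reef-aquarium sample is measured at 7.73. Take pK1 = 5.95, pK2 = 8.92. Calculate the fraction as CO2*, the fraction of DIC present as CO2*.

α₀ = 1 / (1 + K1/[H⁺] + K1K2/[H⁺]²) = 1 / (1 + 10^+1.78 + 10^+0.59)
   = 1 / (1 + 60.256 + 3.8905) = 1/65.146 = 0.01535

α₀ = 0.0154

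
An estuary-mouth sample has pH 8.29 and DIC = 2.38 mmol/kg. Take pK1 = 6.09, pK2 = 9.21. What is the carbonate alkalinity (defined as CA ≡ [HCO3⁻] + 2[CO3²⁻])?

CA = 2.62 mmol/kg

CA = [HCO3⁻] + 2[CO3²⁻] = (α₁ + 2α₂)·DIC
At pH 8.29: [H⁺]/K1 = 10^-2.20 = 0.0063096, K2/[H⁺] = 10^-0.92 = 0.12023
α₁ = 1/(1 + 0.0063096 + 0.12023) = 1/1.1265 = 0.8877; α₂ = α₁·K2/[H⁺] = 0.1067
α₁ + 2α₂ = 1.1011
CA = 1.1011 × 2.38 = 2.62 mmol/kg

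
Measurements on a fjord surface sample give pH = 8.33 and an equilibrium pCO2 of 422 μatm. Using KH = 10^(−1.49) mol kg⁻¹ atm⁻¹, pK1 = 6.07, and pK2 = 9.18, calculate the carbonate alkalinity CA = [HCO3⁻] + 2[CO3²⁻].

[CO2*] = KH · pCO2 = 10^(−1.49) × 422×10^-6 = 1.366×10^-5 mol/kg
α₀ = 1/(1 + K1/[H⁺] + K1K2/[H⁺]²) = 1/(1 + 10^+2.26 + 10^+1.41) = 0.004792
DIC = [CO2*]/α₀ = 1.366×10^-5 / 0.004792 = 2.850 mmol/kg
CA = (α₁ + 2α₂)·DIC = (0.8720 + 2×0.1232) × 2.850 = 3.19 mmol/kg

CA = 3.19 mmol/kg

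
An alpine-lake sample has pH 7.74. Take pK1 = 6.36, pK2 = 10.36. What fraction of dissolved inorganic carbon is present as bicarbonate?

α₁ = 0.958

α₁ = 1 / (1 + [H⁺]/K1 + K2/[H⁺]) = 1 / (1 + 10^-1.38 + 10^-2.62)
   = 1 / (1 + 0.041687 + 0.0023988) = 1/1.0441 = 0.9578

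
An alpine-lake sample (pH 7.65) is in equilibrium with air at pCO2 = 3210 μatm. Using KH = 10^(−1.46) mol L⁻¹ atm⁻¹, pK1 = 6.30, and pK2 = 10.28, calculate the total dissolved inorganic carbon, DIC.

[CO2*] = KH · pCO2 = 10^(−1.46) × 3210×10^-6 = 1.113×10^-4 mol/L
α₀ = 1/(1 + K1/[H⁺] + K1K2/[H⁺]²) = 1/(1 + 10^+1.35 + 10^-1.28) = 0.04266
DIC = [CO2*]/α₀ = 1.113×10^-4 / 0.04266 = 2.61 mmol/L

DIC = 2.61 mmol/L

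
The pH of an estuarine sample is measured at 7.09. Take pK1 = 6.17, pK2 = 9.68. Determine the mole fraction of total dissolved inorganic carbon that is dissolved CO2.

α₀ = 1 / (1 + K1/[H⁺] + K1K2/[H⁺]²) = 1 / (1 + 10^+0.92 + 10^-1.67)
   = 1 / (1 + 8.3176 + 0.021380) = 1/9.3390 = 0.1071

α₀ = 0.107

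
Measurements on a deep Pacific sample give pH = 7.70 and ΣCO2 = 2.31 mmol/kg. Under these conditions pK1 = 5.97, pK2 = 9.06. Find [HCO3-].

α₁ = 1 / (1 + [H⁺]/K1 + K2/[H⁺]) = 1 / (1 + 10^-1.73 + 10^-1.36)
   = 1 / (1 + 0.018621 + 0.043652) = 1/1.0623 = 0.9414
[HCO3⁻] = α₁ × DIC = 0.9414 × 2.31 = 2.17 mmol/kg

[HCO3⁻] = 2.17 mmol/kg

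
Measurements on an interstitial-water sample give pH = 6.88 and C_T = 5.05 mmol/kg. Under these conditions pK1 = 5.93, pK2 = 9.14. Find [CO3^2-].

[CO3²⁻] = 0.0248 mmol/kg

α₂ = 1 / (1 + [H⁺]/K2 + [H⁺]²/(K1K2)) = 1 / (1 + 10^+2.26 + 10^+1.31)
   = 1 / (1 + 181.97 + 20.417) = 1/203.39 = 0.004917
[CO3²⁻] = α₂ × DIC = 0.004917 × 5.05 = 0.0248 mmol/kg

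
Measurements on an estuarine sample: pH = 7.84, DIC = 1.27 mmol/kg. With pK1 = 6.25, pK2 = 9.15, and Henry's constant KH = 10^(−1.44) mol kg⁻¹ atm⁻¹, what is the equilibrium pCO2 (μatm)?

α₀ = 1 / (1 + K1/[H⁺] + K1K2/[H⁺]²) = 1 / (1 + 10^+1.59 + 10^+0.28)
   = 1 / (1 + 38.905 + 1.9055) = 1/41.810 = 0.02392
[CO2*] = α₀ × DIC = 0.02392 × 1.27 = 0.03038 mmol/kg
pCO2 = [CO2*]/KH = 3.038×10^-5 / 3.631×10^-2 = 837 μatm

pCO2 = 837 μatm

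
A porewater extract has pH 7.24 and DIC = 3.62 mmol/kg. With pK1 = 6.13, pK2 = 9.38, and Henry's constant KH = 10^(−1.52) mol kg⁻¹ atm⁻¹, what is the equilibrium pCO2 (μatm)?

α₀ = 1 / (1 + K1/[H⁺] + K1K2/[H⁺]²) = 1 / (1 + 10^+1.11 + 10^-1.03)
   = 1 / (1 + 12.882 + 0.093325) = 1/13.976 = 0.07155
[CO2*] = α₀ × DIC = 0.07155 × 3.62 = 0.2590 mmol/kg
pCO2 = [CO2*]/KH = 2.590×10^-4 / 3.020×10^-2 = 8580 μatm

pCO2 = 8580 μatm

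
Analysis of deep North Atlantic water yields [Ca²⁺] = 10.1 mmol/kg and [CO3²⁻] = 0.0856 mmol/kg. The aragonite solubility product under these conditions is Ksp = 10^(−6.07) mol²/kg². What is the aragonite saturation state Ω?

Ω = 1.02

Ksp = 10^(−6.07) = 8.511×10^-7
Ω = [Ca²⁺][CO3²⁻]/Ksp = (10.1×10^-3)(0.0856×10^-3) / 8.511×10^-7 = 1.02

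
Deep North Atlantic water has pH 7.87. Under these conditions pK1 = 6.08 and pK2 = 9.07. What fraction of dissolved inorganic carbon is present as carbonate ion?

α₂ = 1 / (1 + [H⁺]/K2 + [H⁺]²/(K1K2)) = 1 / (1 + 10^+1.20 + 10^-0.59)
   = 1 / (1 + 15.849 + 0.25704) = 1/17.106 = 0.05846

α₂ = 0.0585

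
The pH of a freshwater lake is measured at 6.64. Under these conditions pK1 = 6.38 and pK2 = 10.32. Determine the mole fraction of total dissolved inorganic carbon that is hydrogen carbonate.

α₁ = 1 / (1 + [H⁺]/K1 + K2/[H⁺]) = 1 / (1 + 10^-0.26 + 10^-3.68)
   = 1 / (1 + 0.54954 + 0.00020893) = 1/1.5497 = 0.6453

α₁ = 0.645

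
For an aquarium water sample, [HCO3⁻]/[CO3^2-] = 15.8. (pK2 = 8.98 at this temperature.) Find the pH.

From K2 = [H⁺][CO3^2-]/[HCO3⁻]:  pH = pK2 − log₁₀([HCO3⁻]/[CO3^2-])
log₁₀(15.8) = +1.199
pH = 8.98 − (+1.199) = 7.78

pH = 7.78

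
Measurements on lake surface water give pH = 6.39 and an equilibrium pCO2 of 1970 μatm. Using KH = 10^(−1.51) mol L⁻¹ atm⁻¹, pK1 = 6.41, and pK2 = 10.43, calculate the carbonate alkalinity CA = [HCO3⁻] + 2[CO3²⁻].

[CO2*] = KH · pCO2 = 10^(−1.51) × 1970×10^-6 = 6.088×10^-5 mol/L
α₀ = 1/(1 + K1/[H⁺] + K1K2/[H⁺]²) = 1/(1 + 10^-0.02 + 10^-4.06) = 0.5115
DIC = [CO2*]/α₀ = 6.088×10^-5 / 0.5115 = 0.1190 mmol/L
CA = (α₁ + 2α₂)·DIC = (0.4885 + 2×4.455×10^-5) × 0.1190 = 0.0581 mmol/L

CA = 0.0581 mmol/L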